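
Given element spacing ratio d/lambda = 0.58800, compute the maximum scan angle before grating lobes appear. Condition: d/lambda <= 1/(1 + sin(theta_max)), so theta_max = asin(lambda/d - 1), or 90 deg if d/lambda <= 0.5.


lambda/d - 1 = 1/0.58800 - 1 = 0.7006803
theta_max = asin(0.7006803) = 44.48 deg

44.48 deg


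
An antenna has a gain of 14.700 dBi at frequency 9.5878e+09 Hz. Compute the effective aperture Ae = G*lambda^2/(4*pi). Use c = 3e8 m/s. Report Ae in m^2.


lambda = c / f = 3.0000e+08 / 9.5878e+09 = 0.03128976 m
G_linear = 10^(14.700/10) = 29.51209
Ae = G_linear * lambda^2 / (4*pi) = 29.51209 * 0.03128976^2 / (4*pi) = 2.299e-03 m^2

2.299e-03 m^2


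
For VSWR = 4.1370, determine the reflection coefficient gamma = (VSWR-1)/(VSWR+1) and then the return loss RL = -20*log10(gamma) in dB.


gamma = (4.1370 - 1) / (4.1370 + 1) = 0.6106677
RL = -20 * log10(0.6106677) = 4.284 dB

4.284 dB


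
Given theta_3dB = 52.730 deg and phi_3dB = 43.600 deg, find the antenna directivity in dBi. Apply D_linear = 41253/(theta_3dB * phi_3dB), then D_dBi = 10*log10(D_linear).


D_linear = 41253 / (52.730 * 43.600) = 17.94367
D_dBi = 10 * log10(17.94367) = 12.54 dBi

12.54 dBi


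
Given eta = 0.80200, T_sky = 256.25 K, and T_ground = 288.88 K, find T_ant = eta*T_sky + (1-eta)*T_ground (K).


T_ant = 0.80200 * 256.25 + (1 - 0.80200) * 288.88 = 262.7 K

262.7 K


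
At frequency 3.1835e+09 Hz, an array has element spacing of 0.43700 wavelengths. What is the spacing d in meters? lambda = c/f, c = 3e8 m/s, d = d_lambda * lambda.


lambda = c / f = 3.0000e+08 / 3.1835e+09 = 0.09423590 m
d = 0.43700 * 0.09423590 = 0.04118 m

0.04118 m


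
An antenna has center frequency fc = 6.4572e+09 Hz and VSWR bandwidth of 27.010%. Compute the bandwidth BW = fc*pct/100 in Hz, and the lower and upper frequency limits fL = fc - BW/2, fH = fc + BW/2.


BW = 6.4572e+09 * 27.010/100 = 1.744090e+09 Hz
fL = 6.4572e+09 - 1.744090e+09/2 = 5.585e+09 Hz
fH = 6.4572e+09 + 1.744090e+09/2 = 7.329e+09 Hz

BW=1.744e+09 Hz, fL=5.585e+09 Hz, fH=7.329e+09 Hz


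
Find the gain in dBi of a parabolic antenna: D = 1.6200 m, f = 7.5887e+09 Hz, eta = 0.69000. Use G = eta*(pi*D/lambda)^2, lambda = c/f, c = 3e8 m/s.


lambda = c / f = 3.0000e+08 / 7.5887e+09 = 0.03953246 m
G_linear = 0.69000 * (pi * 1.6200 / 0.03953246)^2 = 11435.92
G_dBi = 10 * log10(11435.92) = 40.58 dBi

40.58 dBi


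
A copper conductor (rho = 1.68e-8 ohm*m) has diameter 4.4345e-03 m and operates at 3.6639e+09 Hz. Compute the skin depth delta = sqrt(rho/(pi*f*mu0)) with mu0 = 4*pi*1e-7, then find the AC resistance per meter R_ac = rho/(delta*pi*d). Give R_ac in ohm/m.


delta = sqrt(1.68e-8 / (pi * 3.6639e+09 * 4*pi*1e-7)) = 1.077713e-06 m
R_ac = 1.68e-8 / (1.077713e-06 * pi * 4.4345e-03) = 1.119 ohm/m

1.119 ohm/m


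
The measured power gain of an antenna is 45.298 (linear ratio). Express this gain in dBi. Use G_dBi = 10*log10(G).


G_dBi = 10 * log10(45.298) = 16.56 dBi

16.56 dBi


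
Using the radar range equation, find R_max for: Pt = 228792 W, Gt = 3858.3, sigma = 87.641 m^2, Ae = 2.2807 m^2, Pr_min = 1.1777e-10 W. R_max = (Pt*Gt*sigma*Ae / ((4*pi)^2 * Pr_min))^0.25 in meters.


R^4 = 228792*3858.3*87.641*2.2807 / ((4*pi)^2 * 1.1777e-10) = 9.487634e+18
R_max = 9.487634e+18^0.25 = 55500 m

55500 m


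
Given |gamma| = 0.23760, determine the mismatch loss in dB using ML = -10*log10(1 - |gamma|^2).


ML = -10 * log10(1 - 0.23760^2) = -10 * log10(0.94354624) = 0.2524 dB

0.2524 dB


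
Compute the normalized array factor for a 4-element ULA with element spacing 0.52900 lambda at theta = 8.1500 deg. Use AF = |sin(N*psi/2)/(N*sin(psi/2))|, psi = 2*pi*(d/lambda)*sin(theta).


psi = 2*pi*0.52900*sin(8.1500 deg) = 0.4711997 rad
AF = |sin(4*0.4711997/2) / (4*sin(0.4711997/2))| = 0.8664

0.8664


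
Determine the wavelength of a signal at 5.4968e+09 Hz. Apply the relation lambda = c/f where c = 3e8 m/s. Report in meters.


lambda = c / f = 3.0000e+08 / 5.4968e+09 = 0.05458 m

0.05458 m


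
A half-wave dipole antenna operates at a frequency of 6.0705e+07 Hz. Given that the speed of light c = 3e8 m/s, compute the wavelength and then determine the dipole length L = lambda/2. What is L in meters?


lambda = c / f = 3.0000e+08 / 6.0705e+07 = 4.941932 m
L = lambda / 2 = 4.941932 / 2 = 2.471 m

2.471 m


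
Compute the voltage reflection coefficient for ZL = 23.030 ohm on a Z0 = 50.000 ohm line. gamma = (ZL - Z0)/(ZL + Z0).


gamma = (23.030 - 50.000) / (23.030 + 50.000) = -0.3693

-0.3693


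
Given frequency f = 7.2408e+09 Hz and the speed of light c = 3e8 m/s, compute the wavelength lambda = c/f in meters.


lambda = c / f = 3.0000e+08 / 7.2408e+09 = 0.04143 m

0.04143 m


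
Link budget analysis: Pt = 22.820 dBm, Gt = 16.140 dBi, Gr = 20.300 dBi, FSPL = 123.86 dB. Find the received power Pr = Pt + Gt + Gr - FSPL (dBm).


Pr = 22.820 + 16.140 + 20.300 - 123.86 = -64.60 dBm

-64.60 dBm


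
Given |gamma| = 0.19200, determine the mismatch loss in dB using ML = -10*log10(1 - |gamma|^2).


ML = -10 * log10(1 - 0.19200^2) = -10 * log10(0.963136) = 0.1631 dB

0.1631 dB


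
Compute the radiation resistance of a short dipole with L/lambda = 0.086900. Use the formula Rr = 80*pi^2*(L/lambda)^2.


Rr = 80 * pi^2 * (0.086900)^2 = 80 * 9.869604 * 7.551610e-03 = 5.963 ohm

5.963 ohm


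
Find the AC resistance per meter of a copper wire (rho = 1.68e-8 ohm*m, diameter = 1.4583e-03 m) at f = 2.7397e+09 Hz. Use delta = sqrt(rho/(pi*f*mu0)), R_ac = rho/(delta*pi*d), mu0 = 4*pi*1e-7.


delta = sqrt(1.68e-8 / (pi * 2.7397e+09 * 4*pi*1e-7)) = 1.246302e-06 m
R_ac = 1.68e-8 / (1.246302e-06 * pi * 1.4583e-03) = 2.942 ohm/m

2.942 ohm/m


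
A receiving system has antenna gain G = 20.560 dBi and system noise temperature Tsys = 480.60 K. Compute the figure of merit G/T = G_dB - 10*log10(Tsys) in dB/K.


G/T = 20.560 - 10*log10(480.60) = 20.560 - 26.81784 = -6.258 dB/K

-6.258 dB/K


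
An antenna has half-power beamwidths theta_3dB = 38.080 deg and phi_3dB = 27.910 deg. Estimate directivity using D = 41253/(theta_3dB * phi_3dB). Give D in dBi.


D_linear = 41253 / (38.080 * 27.910) = 38.81493
D_dBi = 10 * log10(38.81493) = 15.89 dBi

15.89 dBi


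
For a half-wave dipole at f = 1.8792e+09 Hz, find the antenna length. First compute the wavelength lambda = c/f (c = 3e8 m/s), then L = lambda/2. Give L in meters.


lambda = c / f = 3.0000e+08 / 1.8792e+09 = 0.1596424 m
L = lambda / 2 = 0.1596424 / 2 = 0.07982 m

0.07982 m


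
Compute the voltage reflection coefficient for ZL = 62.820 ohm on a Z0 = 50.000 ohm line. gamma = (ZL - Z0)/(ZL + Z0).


gamma = (62.820 - 50.000) / (62.820 + 50.000) = 0.1136

0.1136


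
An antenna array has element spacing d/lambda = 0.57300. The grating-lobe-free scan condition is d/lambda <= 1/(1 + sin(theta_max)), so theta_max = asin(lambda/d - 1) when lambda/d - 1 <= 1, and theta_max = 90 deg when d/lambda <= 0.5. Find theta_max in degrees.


lambda/d - 1 = 1/0.57300 - 1 = 0.7452007
theta_max = asin(0.7452007) = 48.18 deg

48.18 deg


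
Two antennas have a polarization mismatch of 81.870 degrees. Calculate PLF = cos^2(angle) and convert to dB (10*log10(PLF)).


PLF_linear = cos^2(81.870 deg) = 0.01999950
PLF_dB = 10 * log10(0.01999950) = -16.99 dB

-16.99 dB


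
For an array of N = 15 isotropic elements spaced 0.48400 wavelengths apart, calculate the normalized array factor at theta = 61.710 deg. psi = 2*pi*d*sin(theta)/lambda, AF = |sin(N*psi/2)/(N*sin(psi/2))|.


psi = 2*pi*0.48400*sin(61.710 deg) = 2.677838 rad
AF = |sin(15*2.677838/2) / (15*sin(2.677838/2))| = 0.06466

0.06466


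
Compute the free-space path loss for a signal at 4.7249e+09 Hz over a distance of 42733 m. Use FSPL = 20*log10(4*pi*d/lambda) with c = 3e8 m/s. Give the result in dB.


lambda = c / f = 3.0000e+08 / 4.7249e+09 = 0.06349341 m
FSPL = 20 * log10(4*pi*42733/0.06349341) = 138.5 dB

138.5 dB


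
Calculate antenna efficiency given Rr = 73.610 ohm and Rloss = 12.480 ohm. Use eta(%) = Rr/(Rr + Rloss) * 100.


eta = 73.610 / (73.610 + 12.480) * 100 = 85.50%

85.50%


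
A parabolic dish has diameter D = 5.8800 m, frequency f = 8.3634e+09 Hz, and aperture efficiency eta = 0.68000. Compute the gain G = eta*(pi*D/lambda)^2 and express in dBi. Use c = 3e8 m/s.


lambda = c / f = 3.0000e+08 / 8.3634e+09 = 0.03587058 m
G_linear = 0.68000 * (pi * 5.8800 / 0.03587058)^2 = 180337.7
G_dBi = 10 * log10(180337.7) = 52.56 dBi

52.56 dBi


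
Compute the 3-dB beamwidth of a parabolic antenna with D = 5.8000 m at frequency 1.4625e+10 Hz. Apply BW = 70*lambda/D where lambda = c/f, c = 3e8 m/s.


lambda = c / f = 3.0000e+08 / 1.4625e+10 = 0.02051282 m
BW = 70 * 0.02051282 / 5.8000 = 0.2476 deg

0.2476 deg


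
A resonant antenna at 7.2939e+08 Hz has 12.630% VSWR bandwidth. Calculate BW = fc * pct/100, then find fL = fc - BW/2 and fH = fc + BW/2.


BW = 7.2939e+08 * 12.630/100 = 9.212196e+07 Hz
fL = 7.2939e+08 - 9.212196e+07/2 = 6.833e+08 Hz
fH = 7.2939e+08 + 9.212196e+07/2 = 7.755e+08 Hz

BW=9.212e+07 Hz, fL=6.833e+08 Hz, fH=7.755e+08 Hz


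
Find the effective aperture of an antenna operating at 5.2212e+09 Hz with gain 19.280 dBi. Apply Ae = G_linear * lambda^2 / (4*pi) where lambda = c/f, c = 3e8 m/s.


lambda = c / f = 3.0000e+08 / 5.2212e+09 = 0.05745806 m
G_linear = 10^(19.280/10) = 84.72274
Ae = G_linear * lambda^2 / (4*pi) = 84.72274 * 0.05745806^2 / (4*pi) = 0.02226 m^2

0.02226 m^2


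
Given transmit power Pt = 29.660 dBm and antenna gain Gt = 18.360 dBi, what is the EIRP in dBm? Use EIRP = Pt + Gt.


EIRP = Pt + Gt = 29.660 + 18.360 = 48.02 dBm

48.02 dBm


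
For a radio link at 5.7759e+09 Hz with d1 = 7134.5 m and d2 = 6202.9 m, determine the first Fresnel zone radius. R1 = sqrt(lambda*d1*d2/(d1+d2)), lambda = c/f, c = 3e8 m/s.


lambda = c / f = 3.0000e+08 / 5.7759e+09 = 0.05193996 m
R1 = sqrt(0.05193996 * 7134.5 * 6202.9 / (7134.5 + 6202.9)) = 13.13 m

13.13 m


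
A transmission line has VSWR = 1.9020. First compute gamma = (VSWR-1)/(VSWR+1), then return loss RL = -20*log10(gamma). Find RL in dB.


gamma = (1.9020 - 1) / (1.9020 + 1) = 0.3108201
RL = -20 * log10(0.3108201) = 10.15 dB

10.15 dB


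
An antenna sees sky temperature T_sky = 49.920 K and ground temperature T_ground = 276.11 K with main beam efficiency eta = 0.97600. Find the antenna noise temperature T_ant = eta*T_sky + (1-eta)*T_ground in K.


T_ant = 0.97600 * 49.920 + (1 - 0.97600) * 276.11 = 55.35 K

55.35 K


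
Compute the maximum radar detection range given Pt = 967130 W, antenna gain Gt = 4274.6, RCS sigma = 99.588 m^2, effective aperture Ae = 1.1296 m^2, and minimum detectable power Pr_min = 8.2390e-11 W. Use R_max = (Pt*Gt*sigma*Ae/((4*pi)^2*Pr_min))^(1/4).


R^4 = 967130*4274.6*99.588*1.1296 / ((4*pi)^2 * 8.2390e-11) = 3.574521e+19
R_max = 3.574521e+19^0.25 = 77322 m

77322 m


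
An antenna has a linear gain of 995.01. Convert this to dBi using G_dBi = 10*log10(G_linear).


G_dBi = 10 * log10(995.01) = 29.98 dBi

29.98 dBi


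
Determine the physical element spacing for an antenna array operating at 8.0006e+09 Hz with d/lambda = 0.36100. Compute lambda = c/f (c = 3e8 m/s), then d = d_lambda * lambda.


lambda = c / f = 3.0000e+08 / 8.0006e+09 = 0.03749719 m
d = 0.36100 * 0.03749719 = 0.01354 m

0.01354 m


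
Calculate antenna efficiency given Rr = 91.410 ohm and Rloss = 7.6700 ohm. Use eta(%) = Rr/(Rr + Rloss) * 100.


eta = 91.410 / (91.410 + 7.6700) * 100 = 92.26%

92.26%


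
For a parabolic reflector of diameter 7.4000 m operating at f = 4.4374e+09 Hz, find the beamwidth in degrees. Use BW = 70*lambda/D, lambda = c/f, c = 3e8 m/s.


lambda = c / f = 3.0000e+08 / 4.4374e+09 = 0.06760716 m
BW = 70 * 0.06760716 / 7.4000 = 0.6395 deg

0.6395 deg


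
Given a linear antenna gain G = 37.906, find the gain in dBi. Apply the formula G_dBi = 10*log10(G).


G_dBi = 10 * log10(37.906) = 15.79 dBi

15.79 dBi


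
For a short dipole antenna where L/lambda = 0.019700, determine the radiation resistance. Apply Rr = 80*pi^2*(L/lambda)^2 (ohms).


Rr = 80 * pi^2 * (0.019700)^2 = 80 * 9.869604 * 3.880900e-04 = 0.3064 ohm

0.3064 ohm


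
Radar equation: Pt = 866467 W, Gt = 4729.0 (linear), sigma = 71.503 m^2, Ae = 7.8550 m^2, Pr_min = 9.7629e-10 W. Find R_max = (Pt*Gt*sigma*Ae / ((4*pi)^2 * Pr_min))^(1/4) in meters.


R^4 = 866467*4729.0*71.503*7.8550 / ((4*pi)^2 * 9.7629e-10) = 1.492771e+19
R_max = 1.492771e+19^0.25 = 62158 m

62158 m


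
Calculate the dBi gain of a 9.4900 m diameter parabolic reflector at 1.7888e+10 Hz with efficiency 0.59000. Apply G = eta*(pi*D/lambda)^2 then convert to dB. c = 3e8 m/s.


lambda = c / f = 3.0000e+08 / 1.7888e+10 = 0.01677102 m
G_linear = 0.59000 * (pi * 9.4900 / 0.01677102)^2 = 1.864512e+06
G_dBi = 10 * log10(1.864512e+06) = 62.71 dBi

62.71 dBi


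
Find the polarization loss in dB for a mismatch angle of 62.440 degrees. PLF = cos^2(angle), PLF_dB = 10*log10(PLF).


PLF_linear = cos^2(62.440 deg) = 0.2140702
PLF_dB = 10 * log10(0.2140702) = -6.694 dB

-6.694 dB


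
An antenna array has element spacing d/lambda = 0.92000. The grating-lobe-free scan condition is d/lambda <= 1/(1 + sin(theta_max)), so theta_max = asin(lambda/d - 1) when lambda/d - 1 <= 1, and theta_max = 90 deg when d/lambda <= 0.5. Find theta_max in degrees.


lambda/d - 1 = 1/0.92000 - 1 = 0.08695652
theta_max = asin(0.08695652) = 4.989 deg

4.989 deg


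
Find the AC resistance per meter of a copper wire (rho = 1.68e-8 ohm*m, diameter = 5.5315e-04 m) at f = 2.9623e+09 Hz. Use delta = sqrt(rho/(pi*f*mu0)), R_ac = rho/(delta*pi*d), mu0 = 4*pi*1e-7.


delta = sqrt(1.68e-8 / (pi * 2.9623e+09 * 4*pi*1e-7)) = 1.198561e-06 m
R_ac = 1.68e-8 / (1.198561e-06 * pi * 5.5315e-04) = 8.066 ohm/m

8.066 ohm/m


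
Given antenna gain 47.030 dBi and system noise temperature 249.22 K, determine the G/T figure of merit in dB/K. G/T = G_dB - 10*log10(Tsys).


G/T = 47.030 - 10*log10(249.22) = 47.030 - 23.96583 = 23.06 dB/K

23.06 dB/K


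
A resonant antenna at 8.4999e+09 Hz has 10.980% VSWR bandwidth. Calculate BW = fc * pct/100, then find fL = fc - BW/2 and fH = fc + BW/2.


BW = 8.4999e+09 * 10.980/100 = 9.332890e+08 Hz
fL = 8.4999e+09 - 9.332890e+08/2 = 8.033e+09 Hz
fH = 8.4999e+09 + 9.332890e+08/2 = 8.967e+09 Hz

BW=9.333e+08 Hz, fL=8.033e+09 Hz, fH=8.967e+09 Hz


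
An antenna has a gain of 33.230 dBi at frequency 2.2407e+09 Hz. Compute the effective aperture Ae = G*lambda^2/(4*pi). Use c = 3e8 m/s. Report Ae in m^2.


lambda = c / f = 3.0000e+08 / 2.2407e+09 = 0.1338867 m
G_linear = 10^(33.230/10) = 2103.778
Ae = G_linear * lambda^2 / (4*pi) = 2103.778 * 0.1338867^2 / (4*pi) = 3.001 m^2

3.001 m^2


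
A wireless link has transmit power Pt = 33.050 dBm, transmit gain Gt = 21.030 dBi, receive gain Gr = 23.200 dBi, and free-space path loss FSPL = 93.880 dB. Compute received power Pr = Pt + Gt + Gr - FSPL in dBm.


Pr = 33.050 + 21.030 + 23.200 - 93.880 = -16.60 dBm

-16.60 dBm


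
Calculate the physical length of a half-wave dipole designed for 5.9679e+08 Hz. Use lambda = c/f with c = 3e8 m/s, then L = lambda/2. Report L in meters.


lambda = c / f = 3.0000e+08 / 5.9679e+08 = 0.5026894 m
L = lambda / 2 = 0.5026894 / 2 = 0.2513 m

0.2513 m


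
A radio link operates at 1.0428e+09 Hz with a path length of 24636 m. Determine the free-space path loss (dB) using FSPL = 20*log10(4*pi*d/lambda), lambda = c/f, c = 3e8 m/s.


lambda = c / f = 3.0000e+08 / 1.0428e+09 = 0.2876870 m
FSPL = 20 * log10(4*pi*24636/0.2876870) = 120.6 dB

120.6 dB


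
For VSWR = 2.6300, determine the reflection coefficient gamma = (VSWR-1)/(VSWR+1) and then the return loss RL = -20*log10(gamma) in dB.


gamma = (2.6300 - 1) / (2.6300 + 1) = 0.4490358
RL = -20 * log10(0.4490358) = 6.954 dB

6.954 dB


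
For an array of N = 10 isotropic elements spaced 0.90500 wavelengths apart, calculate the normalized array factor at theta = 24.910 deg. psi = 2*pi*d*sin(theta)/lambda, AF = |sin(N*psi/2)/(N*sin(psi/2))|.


psi = 2*pi*0.90500*sin(24.910 deg) = 2.395029 rad
AF = |sin(10*2.395029/2) / (10*sin(2.395029/2))| = 0.05986

0.05986


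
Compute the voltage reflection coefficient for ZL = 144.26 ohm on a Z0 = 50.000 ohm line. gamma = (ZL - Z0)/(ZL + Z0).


gamma = (144.26 - 50.000) / (144.26 + 50.000) = 0.4852

0.4852


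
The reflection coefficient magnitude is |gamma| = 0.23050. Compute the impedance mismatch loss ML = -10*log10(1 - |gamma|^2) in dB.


ML = -10 * log10(1 - 0.23050^2) = -10 * log10(0.94686975) = 0.2371 dB

0.2371 dB


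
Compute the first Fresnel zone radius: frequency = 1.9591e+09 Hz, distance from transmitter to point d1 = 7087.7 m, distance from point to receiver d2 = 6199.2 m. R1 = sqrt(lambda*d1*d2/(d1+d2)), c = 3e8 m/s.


lambda = c / f = 3.0000e+08 / 1.9591e+09 = 0.1531315 m
R1 = sqrt(0.1531315 * 7087.7 * 6199.2 / (7087.7 + 6199.2)) = 22.50 m

22.50 m


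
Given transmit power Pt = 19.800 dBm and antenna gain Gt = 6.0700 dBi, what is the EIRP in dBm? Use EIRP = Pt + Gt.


EIRP = Pt + Gt = 19.800 + 6.0700 = 25.87 dBm

25.87 dBm


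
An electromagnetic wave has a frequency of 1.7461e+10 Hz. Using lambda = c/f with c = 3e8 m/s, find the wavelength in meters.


lambda = c / f = 3.0000e+08 / 1.7461e+10 = 0.01718 m

0.01718 m


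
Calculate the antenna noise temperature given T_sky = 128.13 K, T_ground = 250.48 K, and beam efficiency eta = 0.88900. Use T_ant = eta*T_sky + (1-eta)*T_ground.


T_ant = 0.88900 * 128.13 + (1 - 0.88900) * 250.48 = 141.7 K

141.7 K


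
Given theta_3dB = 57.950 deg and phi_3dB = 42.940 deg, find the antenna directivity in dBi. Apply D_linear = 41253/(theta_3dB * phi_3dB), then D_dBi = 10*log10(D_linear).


D_linear = 41253 / (57.950 * 42.940) = 16.57830
D_dBi = 10 * log10(16.57830) = 12.20 dBi

12.20 dBi


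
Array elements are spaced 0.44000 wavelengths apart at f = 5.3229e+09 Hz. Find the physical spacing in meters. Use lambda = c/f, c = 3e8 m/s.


lambda = c / f = 3.0000e+08 / 5.3229e+09 = 0.05636025 m
d = 0.44000 * 0.05636025 = 0.02480 m

0.02480 m


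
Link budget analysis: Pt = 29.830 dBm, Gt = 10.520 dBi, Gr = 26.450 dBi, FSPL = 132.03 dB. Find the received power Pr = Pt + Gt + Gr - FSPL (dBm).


Pr = 29.830 + 10.520 + 26.450 - 132.03 = -65.23 dBm

-65.23 dBm


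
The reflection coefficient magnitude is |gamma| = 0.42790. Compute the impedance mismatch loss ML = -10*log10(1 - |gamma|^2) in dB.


ML = -10 * log10(1 - 0.42790^2) = -10 * log10(0.81690159) = 0.8783 dB

0.8783 dB


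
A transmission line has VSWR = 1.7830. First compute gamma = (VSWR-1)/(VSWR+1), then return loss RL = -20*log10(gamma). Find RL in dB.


gamma = (1.7830 - 1) / (1.7830 + 1) = 0.2813511
RL = -20 * log10(0.2813511) = 11.02 dB

11.02 dB


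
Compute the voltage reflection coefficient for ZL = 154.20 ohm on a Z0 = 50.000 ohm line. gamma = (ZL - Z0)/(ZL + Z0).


gamma = (154.20 - 50.000) / (154.20 + 50.000) = 0.5103

0.5103


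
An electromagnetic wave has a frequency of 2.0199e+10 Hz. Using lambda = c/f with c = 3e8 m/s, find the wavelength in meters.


lambda = c / f = 3.0000e+08 / 2.0199e+10 = 0.01485 m

0.01485 m


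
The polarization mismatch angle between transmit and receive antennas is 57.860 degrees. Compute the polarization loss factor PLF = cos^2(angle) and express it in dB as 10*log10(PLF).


PLF_linear = cos^2(57.860 deg) = 0.2830132
PLF_dB = 10 * log10(0.2830132) = -5.482 dB

-5.482 dB


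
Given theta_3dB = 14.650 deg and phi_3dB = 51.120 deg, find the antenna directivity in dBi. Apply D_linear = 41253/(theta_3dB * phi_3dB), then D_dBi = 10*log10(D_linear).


D_linear = 41253 / (14.650 * 51.120) = 55.08420
D_dBi = 10 * log10(55.08420) = 17.41 dBi

17.41 dBi


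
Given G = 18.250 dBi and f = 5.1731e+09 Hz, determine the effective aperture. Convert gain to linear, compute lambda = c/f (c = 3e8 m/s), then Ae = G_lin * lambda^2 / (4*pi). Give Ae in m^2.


lambda = c / f = 3.0000e+08 / 5.1731e+09 = 0.05799231 m
G_linear = 10^(18.250/10) = 66.83439
Ae = G_linear * lambda^2 / (4*pi) = 66.83439 * 0.05799231^2 / (4*pi) = 0.01789 m^2

0.01789 m^2


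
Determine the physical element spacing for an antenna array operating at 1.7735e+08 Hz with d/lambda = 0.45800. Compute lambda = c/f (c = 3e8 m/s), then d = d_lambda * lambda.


lambda = c / f = 3.0000e+08 / 1.7735e+08 = 1.691570 m
d = 0.45800 * 1.691570 = 0.7747 m

0.7747 m


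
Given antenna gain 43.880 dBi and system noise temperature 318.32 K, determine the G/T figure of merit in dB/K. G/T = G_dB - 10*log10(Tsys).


G/T = 43.880 - 10*log10(318.32) = 43.880 - 25.02864 = 18.85 dB/K

18.85 dB/K


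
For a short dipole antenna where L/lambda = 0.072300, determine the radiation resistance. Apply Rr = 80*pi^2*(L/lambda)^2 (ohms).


Rr = 80 * pi^2 * (0.072300)^2 = 80 * 9.869604 * 5.227290e-03 = 4.127 ohm

4.127 ohm


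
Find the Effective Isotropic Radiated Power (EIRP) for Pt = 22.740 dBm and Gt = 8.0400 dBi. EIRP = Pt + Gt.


EIRP = Pt + Gt = 22.740 + 8.0400 = 30.78 dBm

30.78 dBm


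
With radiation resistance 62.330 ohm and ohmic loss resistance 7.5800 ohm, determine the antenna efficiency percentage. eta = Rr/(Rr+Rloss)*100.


eta = 62.330 / (62.330 + 7.5800) * 100 = 89.16%

89.16%


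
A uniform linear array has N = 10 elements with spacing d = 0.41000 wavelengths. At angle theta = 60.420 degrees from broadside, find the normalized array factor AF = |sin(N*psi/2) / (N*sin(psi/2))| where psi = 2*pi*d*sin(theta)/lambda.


psi = 2*pi*0.41000*sin(60.420 deg) = 2.240355 rad
AF = |sin(10*2.240355/2) / (10*sin(2.240355/2))| = 0.1087

0.1087


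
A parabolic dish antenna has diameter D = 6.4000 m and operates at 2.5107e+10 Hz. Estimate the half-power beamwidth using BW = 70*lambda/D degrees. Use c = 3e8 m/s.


lambda = c / f = 3.0000e+08 / 2.5107e+10 = 0.01194886 m
BW = 70 * 0.01194886 / 6.4000 = 0.1307 deg

0.1307 deg


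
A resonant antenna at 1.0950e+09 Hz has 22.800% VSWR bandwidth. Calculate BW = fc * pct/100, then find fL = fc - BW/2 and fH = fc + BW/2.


BW = 1.0950e+09 * 22.800/100 = 2.496600e+08 Hz
fL = 1.0950e+09 - 2.496600e+08/2 = 9.702e+08 Hz
fH = 1.0950e+09 + 2.496600e+08/2 = 1.220e+09 Hz

BW=2.497e+08 Hz, fL=9.702e+08 Hz, fH=1.220e+09 Hz


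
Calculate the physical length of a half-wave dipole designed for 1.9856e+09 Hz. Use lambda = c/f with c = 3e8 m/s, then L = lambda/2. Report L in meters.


lambda = c / f = 3.0000e+08 / 1.9856e+09 = 0.1510878 m
L = lambda / 2 = 0.1510878 / 2 = 0.07554 m

0.07554 m


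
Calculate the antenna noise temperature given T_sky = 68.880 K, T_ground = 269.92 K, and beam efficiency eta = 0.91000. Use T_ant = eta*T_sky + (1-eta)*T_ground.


T_ant = 0.91000 * 68.880 + (1 - 0.91000) * 269.92 = 86.97 K

86.97 K


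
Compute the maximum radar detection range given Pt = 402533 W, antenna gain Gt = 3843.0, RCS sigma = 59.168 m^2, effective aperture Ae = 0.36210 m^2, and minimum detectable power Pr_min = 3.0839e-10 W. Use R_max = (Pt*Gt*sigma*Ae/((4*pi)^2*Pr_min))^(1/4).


R^4 = 402533*3843.0*59.168*0.36210 / ((4*pi)^2 * 3.0839e-10) = 6.805613e+17
R_max = 6.805613e+17^0.25 = 28722 m

28722 m


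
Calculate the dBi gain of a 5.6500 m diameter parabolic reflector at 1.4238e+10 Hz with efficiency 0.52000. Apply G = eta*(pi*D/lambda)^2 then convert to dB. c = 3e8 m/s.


lambda = c / f = 3.0000e+08 / 1.4238e+10 = 0.02107038 m
G_linear = 0.52000 * (pi * 5.6500 / 0.02107038)^2 = 369024.5
G_dBi = 10 * log10(369024.5) = 55.67 dBi

55.67 dBi


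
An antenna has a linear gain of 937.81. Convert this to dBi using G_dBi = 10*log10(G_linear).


G_dBi = 10 * log10(937.81) = 29.72 dBi

29.72 dBi


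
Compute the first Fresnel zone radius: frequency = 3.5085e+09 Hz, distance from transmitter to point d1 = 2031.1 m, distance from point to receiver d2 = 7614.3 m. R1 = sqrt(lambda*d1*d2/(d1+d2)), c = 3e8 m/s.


lambda = c / f = 3.0000e+08 / 3.5085e+09 = 0.08550663 m
R1 = sqrt(0.08550663 * 2031.1 * 7614.3 / (2031.1 + 7614.3)) = 11.71 m

11.71 m


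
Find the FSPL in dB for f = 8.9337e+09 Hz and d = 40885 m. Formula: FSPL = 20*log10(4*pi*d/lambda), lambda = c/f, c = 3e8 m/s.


lambda = c / f = 3.0000e+08 / 8.9337e+09 = 0.03358071 m
FSPL = 20 * log10(4*pi*40885/0.03358071) = 143.7 dB

143.7 dB


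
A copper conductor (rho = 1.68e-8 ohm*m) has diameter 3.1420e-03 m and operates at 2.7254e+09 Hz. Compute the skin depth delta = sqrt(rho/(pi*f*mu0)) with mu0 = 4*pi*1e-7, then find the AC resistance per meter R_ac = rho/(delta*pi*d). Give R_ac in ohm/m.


delta = sqrt(1.68e-8 / (pi * 2.7254e+09 * 4*pi*1e-7)) = 1.249567e-06 m
R_ac = 1.68e-8 / (1.249567e-06 * pi * 3.1420e-03) = 1.362 ohm/m

1.362 ohm/m


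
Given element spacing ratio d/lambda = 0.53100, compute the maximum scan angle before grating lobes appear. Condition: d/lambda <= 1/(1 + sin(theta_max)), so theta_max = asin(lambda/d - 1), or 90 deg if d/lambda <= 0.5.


lambda/d - 1 = 1/0.53100 - 1 = 0.8832392
theta_max = asin(0.8832392) = 62.04 deg

62.04 deg


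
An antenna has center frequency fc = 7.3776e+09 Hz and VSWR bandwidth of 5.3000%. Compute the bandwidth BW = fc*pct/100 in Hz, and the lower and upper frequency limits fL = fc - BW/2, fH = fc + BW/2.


BW = 7.3776e+09 * 5.3000/100 = 3.910128e+08 Hz
fL = 7.3776e+09 - 3.910128e+08/2 = 7.182e+09 Hz
fH = 7.3776e+09 + 3.910128e+08/2 = 7.573e+09 Hz

BW=3.910e+08 Hz, fL=7.182e+09 Hz, fH=7.573e+09 Hz


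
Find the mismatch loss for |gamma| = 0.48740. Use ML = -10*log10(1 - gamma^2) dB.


ML = -10 * log10(1 - 0.48740^2) = -10 * log10(0.76244124) = 1.178 dB

1.178 dB


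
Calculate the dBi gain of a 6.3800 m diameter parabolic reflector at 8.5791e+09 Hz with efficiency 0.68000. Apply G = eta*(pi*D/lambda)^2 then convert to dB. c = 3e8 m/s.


lambda = c / f = 3.0000e+08 / 8.5791e+09 = 0.03496870 m
G_linear = 0.68000 * (pi * 6.3800 / 0.03496870)^2 = 223404.0
G_dBi = 10 * log10(223404.0) = 53.49 dBi

53.49 dBi


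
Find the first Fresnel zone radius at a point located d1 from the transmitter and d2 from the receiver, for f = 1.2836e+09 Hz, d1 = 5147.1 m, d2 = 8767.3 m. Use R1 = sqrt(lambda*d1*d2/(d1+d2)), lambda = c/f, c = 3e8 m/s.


lambda = c / f = 3.0000e+08 / 1.2836e+09 = 0.2337177 m
R1 = sqrt(0.2337177 * 5147.1 * 8767.3 / (5147.1 + 8767.3)) = 27.53 m

27.53 m


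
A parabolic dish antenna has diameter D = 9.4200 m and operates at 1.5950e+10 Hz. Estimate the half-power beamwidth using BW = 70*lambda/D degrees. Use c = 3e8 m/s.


lambda = c / f = 3.0000e+08 / 1.5950e+10 = 0.01880878 m
BW = 70 * 0.01880878 / 9.4200 = 0.1398 deg

0.1398 deg


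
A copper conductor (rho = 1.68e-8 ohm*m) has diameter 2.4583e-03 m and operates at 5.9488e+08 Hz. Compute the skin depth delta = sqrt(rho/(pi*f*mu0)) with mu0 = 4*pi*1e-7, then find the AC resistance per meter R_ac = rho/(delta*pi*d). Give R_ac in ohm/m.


delta = sqrt(1.68e-8 / (pi * 5.9488e+08 * 4*pi*1e-7)) = 2.674608e-06 m
R_ac = 1.68e-8 / (2.674608e-06 * pi * 2.4583e-03) = 0.8133 ohm/m

0.8133 ohm/m


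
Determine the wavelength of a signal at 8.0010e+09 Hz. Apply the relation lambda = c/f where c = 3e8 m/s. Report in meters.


lambda = c / f = 3.0000e+08 / 8.0010e+09 = 0.03750 m

0.03750 m


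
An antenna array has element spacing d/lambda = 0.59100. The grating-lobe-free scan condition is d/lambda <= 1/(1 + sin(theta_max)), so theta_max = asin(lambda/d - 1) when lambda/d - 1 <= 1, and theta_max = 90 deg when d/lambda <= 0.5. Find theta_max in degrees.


lambda/d - 1 = 1/0.59100 - 1 = 0.6920474
theta_max = asin(0.6920474) = 43.79 deg

43.79 deg


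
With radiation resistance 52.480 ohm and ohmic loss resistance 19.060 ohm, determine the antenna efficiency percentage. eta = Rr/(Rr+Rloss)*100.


eta = 52.480 / (52.480 + 19.060) * 100 = 73.36%

73.36%


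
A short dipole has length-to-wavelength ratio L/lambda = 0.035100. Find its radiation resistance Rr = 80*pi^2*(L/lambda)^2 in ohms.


Rr = 80 * pi^2 * (0.035100)^2 = 80 * 9.869604 * 1.232010e-03 = 0.9728 ohm

0.9728 ohm


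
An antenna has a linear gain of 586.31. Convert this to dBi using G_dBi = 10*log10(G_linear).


G_dBi = 10 * log10(586.31) = 27.68 dBi

27.68 dBi


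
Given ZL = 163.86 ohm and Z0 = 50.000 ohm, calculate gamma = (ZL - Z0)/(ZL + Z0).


gamma = (163.86 - 50.000) / (163.86 + 50.000) = 0.5324

0.5324


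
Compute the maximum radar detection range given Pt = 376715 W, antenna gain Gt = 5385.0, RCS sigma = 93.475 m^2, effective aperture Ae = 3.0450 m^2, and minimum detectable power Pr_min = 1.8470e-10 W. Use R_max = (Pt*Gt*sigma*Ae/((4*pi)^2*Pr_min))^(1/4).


R^4 = 376715*5385.0*93.475*3.0450 / ((4*pi)^2 * 1.8470e-10) = 1.979679e+19
R_max = 1.979679e+19^0.25 = 66704 m

66704 m


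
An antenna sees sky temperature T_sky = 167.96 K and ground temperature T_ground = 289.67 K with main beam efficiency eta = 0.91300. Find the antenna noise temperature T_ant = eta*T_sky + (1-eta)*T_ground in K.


T_ant = 0.91300 * 167.96 + (1 - 0.91300) * 289.67 = 178.5 K

178.5 K


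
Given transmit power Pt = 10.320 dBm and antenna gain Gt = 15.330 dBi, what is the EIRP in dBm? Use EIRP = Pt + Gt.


EIRP = Pt + Gt = 10.320 + 15.330 = 25.65 dBm

25.65 dBm


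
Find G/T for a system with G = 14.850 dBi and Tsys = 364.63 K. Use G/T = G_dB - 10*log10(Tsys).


G/T = 14.850 - 10*log10(364.63) = 14.850 - 25.61852 = -10.77 dB/K

-10.77 dB/K


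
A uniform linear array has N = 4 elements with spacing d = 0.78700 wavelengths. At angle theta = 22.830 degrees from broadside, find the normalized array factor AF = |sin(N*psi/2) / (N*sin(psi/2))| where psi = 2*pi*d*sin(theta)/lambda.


psi = 2*pi*0.78700*sin(22.830 deg) = 1.918600 rad
AF = |sin(4*1.918600/2) / (4*sin(1.918600/2))| = 0.1957

0.1957


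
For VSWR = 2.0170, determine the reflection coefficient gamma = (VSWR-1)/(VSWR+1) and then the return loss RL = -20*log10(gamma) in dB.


gamma = (2.0170 - 1) / (2.0170 + 1) = 0.3370898
RL = -20 * log10(0.3370898) = 9.445 dB

9.445 dB


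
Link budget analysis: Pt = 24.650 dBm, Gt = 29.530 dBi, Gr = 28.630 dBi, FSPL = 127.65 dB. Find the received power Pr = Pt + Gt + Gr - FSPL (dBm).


Pr = 24.650 + 29.530 + 28.630 - 127.65 = -44.84 dBm

-44.84 dBm


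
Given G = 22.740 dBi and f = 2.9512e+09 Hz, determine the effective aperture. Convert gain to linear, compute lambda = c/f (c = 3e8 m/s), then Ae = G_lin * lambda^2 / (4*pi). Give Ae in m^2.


lambda = c / f = 3.0000e+08 / 2.9512e+09 = 0.1016536 m
G_linear = 10^(22.740/10) = 187.9317
Ae = G_linear * lambda^2 / (4*pi) = 187.9317 * 0.1016536^2 / (4*pi) = 0.1545 m^2

0.1545 m^2


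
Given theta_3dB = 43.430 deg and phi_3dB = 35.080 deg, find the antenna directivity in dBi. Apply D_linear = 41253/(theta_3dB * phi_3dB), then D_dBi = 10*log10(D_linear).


D_linear = 41253 / (43.430 * 35.080) = 27.07735
D_dBi = 10 * log10(27.07735) = 14.33 dBi

14.33 dBi


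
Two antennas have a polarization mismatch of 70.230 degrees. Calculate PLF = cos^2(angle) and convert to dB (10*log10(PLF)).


PLF_linear = cos^2(70.230 deg) = 0.1144098
PLF_dB = 10 * log10(0.1144098) = -9.415 dB

-9.415 dB


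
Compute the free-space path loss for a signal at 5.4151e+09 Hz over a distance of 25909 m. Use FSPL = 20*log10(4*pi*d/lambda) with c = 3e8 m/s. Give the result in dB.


lambda = c / f = 3.0000e+08 / 5.4151e+09 = 0.05540064 m
FSPL = 20 * log10(4*pi*25909/0.05540064) = 135.4 dB

135.4 dB


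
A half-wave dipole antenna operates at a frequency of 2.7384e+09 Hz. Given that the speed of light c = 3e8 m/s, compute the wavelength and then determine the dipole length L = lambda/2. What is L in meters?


lambda = c / f = 3.0000e+08 / 2.7384e+09 = 0.1095530 m
L = lambda / 2 = 0.1095530 / 2 = 0.05478 m

0.05478 m


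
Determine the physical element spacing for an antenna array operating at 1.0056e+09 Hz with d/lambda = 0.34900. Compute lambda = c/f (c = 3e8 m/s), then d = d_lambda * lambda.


lambda = c / f = 3.0000e+08 / 1.0056e+09 = 0.2983294 m
d = 0.34900 * 0.2983294 = 0.1041 m

0.1041 m


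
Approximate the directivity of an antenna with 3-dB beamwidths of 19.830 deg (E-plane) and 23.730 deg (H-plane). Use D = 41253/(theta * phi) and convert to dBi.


D_linear = 41253 / (19.830 * 23.730) = 87.66679
D_dBi = 10 * log10(87.66679) = 19.43 dBi

19.43 dBi


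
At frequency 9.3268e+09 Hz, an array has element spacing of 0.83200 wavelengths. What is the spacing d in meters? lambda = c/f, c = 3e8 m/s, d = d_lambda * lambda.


lambda = c / f = 3.0000e+08 / 9.3268e+09 = 0.03216537 m
d = 0.83200 * 0.03216537 = 0.02676 m

0.02676 m


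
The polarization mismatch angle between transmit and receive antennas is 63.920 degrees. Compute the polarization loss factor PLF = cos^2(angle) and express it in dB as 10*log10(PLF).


PLF_linear = cos^2(63.920 deg) = 0.1932707
PLF_dB = 10 * log10(0.1932707) = -7.138 dB

-7.138 dB


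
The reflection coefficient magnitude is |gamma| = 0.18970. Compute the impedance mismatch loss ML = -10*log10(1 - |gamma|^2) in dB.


ML = -10 * log10(1 - 0.18970^2) = -10 * log10(0.96401391) = 0.1592 dB

0.1592 dB


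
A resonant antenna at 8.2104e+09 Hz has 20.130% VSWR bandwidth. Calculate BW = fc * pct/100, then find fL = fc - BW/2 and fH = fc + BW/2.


BW = 8.2104e+09 * 20.130/100 = 1.652754e+09 Hz
fL = 8.2104e+09 - 1.652754e+09/2 = 7.384e+09 Hz
fH = 8.2104e+09 + 1.652754e+09/2 = 9.037e+09 Hz

BW=1.653e+09 Hz, fL=7.384e+09 Hz, fH=9.037e+09 Hz


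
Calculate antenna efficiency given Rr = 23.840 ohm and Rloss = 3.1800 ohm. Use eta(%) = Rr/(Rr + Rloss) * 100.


eta = 23.840 / (23.840 + 3.1800) * 100 = 88.23%

88.23%


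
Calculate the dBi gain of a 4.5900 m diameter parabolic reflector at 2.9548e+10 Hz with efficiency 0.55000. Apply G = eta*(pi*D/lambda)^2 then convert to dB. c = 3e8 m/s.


lambda = c / f = 3.0000e+08 / 2.9548e+10 = 0.01015297 m
G_linear = 0.55000 * (pi * 4.5900 / 0.01015297)^2 = 1.109434e+06
G_dBi = 10 * log10(1.109434e+06) = 60.45 dBi

60.45 dBi


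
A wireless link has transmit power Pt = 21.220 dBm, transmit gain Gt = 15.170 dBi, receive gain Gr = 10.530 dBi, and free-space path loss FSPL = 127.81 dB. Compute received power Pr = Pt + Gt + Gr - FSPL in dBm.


Pr = 21.220 + 15.170 + 10.530 - 127.81 = -80.89 dBm

-80.89 dBm


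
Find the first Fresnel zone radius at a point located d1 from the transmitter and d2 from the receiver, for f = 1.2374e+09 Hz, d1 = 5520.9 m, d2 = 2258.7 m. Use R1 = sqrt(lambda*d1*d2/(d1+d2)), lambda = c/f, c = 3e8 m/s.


lambda = c / f = 3.0000e+08 / 1.2374e+09 = 0.2424438 m
R1 = sqrt(0.2424438 * 5520.9 * 2258.7 / (5520.9 + 2258.7)) = 19.71 m

19.71 m


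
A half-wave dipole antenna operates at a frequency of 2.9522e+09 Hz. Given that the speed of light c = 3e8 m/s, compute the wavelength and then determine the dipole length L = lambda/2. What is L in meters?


lambda = c / f = 3.0000e+08 / 2.9522e+09 = 0.1016191 m
L = lambda / 2 = 0.1016191 / 2 = 0.05081 m

0.05081 m


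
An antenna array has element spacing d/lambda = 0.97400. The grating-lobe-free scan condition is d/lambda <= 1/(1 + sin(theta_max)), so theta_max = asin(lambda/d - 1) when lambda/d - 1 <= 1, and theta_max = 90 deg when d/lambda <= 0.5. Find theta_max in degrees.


lambda/d - 1 = 1/0.97400 - 1 = 0.02669405
theta_max = asin(0.02669405) = 1.530 deg

1.530 deg


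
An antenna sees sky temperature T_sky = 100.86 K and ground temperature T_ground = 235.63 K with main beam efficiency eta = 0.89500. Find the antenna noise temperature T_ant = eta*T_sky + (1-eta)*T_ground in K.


T_ant = 0.89500 * 100.86 + (1 - 0.89500) * 235.63 = 115.0 K

115.0 K


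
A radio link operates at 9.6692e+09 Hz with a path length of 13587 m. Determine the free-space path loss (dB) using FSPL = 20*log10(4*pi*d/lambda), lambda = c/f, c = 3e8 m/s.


lambda = c / f = 3.0000e+08 / 9.6692e+09 = 0.03102635 m
FSPL = 20 * log10(4*pi*13587/0.03102635) = 134.8 dB

134.8 dB


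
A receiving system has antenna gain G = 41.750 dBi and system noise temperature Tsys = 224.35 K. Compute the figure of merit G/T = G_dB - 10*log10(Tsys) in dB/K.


G/T = 41.750 - 10*log10(224.35) = 41.750 - 23.50926 = 18.24 dB/K

18.24 dB/K


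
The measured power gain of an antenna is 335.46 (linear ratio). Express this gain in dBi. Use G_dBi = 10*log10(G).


G_dBi = 10 * log10(335.46) = 25.26 dBi

25.26 dBi


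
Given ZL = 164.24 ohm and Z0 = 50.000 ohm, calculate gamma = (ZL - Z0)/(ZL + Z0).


gamma = (164.24 - 50.000) / (164.24 + 50.000) = 0.5332

0.5332


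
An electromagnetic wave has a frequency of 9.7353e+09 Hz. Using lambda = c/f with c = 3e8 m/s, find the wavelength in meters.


lambda = c / f = 3.0000e+08 / 9.7353e+09 = 0.03082 m

0.03082 m


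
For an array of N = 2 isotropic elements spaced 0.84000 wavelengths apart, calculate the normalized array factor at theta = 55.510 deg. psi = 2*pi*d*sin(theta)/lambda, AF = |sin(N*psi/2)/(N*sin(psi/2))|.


psi = 2*pi*0.84000*sin(55.510 deg) = 4.350157 rad
AF = |sin(2*4.350157/2) / (2*sin(4.350157/2))| = 0.5682

0.5682


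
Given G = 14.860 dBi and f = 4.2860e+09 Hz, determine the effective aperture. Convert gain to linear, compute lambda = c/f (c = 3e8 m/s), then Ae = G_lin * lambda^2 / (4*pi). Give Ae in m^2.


lambda = c / f = 3.0000e+08 / 4.2860e+09 = 0.06999533 m
G_linear = 10^(14.860/10) = 30.61963
Ae = G_linear * lambda^2 / (4*pi) = 30.61963 * 0.06999533^2 / (4*pi) = 0.01194 m^2

0.01194 m^2


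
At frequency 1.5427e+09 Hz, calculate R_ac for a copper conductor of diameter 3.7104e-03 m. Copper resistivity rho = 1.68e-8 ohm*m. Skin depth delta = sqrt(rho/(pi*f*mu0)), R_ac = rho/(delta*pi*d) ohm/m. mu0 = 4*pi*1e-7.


delta = sqrt(1.68e-8 / (pi * 1.5427e+09 * 4*pi*1e-7)) = 1.660864e-06 m
R_ac = 1.68e-8 / (1.660864e-06 * pi * 3.7104e-03) = 0.8678 ohm/m

0.8678 ohm/m


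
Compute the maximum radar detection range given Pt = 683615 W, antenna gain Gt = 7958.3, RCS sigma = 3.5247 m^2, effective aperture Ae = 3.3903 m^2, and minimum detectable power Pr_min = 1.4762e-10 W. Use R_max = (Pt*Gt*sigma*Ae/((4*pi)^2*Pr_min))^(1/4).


R^4 = 683615*7958.3*3.5247*3.3903 / ((4*pi)^2 * 1.4762e-10) = 2.788863e+18
R_max = 2.788863e+18^0.25 = 40865 m

40865 m


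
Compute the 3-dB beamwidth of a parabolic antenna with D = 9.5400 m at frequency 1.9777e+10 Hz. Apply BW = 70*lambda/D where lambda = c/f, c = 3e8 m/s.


lambda = c / f = 3.0000e+08 / 1.9777e+10 = 0.01516914 m
BW = 70 * 0.01516914 / 9.5400 = 0.1113 deg

0.1113 deg


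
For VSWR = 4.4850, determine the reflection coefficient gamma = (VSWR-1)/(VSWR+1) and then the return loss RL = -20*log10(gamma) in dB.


gamma = (4.4850 - 1) / (4.4850 + 1) = 0.6353692
RL = -20 * log10(0.6353692) = 3.939 dB

3.939 dB


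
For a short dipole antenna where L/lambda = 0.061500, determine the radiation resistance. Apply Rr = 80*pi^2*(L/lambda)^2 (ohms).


Rr = 80 * pi^2 * (0.061500)^2 = 80 * 9.869604 * 3.782250e-03 = 2.986 ohm

2.986 ohm


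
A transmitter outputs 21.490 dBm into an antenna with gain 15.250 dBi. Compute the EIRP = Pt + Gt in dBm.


EIRP = Pt + Gt = 21.490 + 15.250 = 36.74 dBm

36.74 dBm


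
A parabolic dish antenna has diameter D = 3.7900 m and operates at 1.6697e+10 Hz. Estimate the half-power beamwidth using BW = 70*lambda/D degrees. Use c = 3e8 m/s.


lambda = c / f = 3.0000e+08 / 1.6697e+10 = 0.01796730 m
BW = 70 * 0.01796730 / 3.7900 = 0.3318 deg

0.3318 deg


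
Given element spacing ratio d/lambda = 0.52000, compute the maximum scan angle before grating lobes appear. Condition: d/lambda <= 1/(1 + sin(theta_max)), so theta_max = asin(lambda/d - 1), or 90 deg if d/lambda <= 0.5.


lambda/d - 1 = 1/0.52000 - 1 = 0.9230769
theta_max = asin(0.9230769) = 67.38 deg

67.38 deg
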